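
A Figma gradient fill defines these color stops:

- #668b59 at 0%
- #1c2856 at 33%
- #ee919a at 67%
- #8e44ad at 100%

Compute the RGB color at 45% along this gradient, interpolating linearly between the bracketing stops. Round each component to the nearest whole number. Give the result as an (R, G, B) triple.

(102, 77, 110)

45% lies between the 33% and 67% stops, so the local fraction is t = (45 − 33)/(67 − 33) = 12/34 ≈ 0.3529.
#1c2856 → (28, 40, 86); #ee919a → (238, 145, 154).
R = 28 + 0.3529 × (238 − 28) = 102.109 → 102
G = 40 + 0.3529 × (145 − 40) = 77.054 → 77
B = 86 + 0.3529 × (154 − 86) = 109.997 → 110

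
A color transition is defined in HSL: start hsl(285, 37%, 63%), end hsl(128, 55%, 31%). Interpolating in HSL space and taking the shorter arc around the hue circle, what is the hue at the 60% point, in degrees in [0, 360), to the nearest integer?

191

Hue arc: Δh = 128 − 285 = -157° (|Δh| ≤ 180, already the shorter path).
H = 285 + 0.6 × (-157) = 190.8 → 191°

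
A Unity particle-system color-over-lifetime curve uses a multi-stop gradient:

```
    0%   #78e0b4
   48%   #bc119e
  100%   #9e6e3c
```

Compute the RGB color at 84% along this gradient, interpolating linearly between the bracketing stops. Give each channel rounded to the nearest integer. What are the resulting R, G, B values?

(167, 81, 90)

84% lies between the 48% and 100% stops, so the local fraction is t = (84 − 48)/(100 − 48) = 36/52 ≈ 0.6923.
#bc119e → (188, 17, 158); #9e6e3c → (158, 110, 60).
R = 188 + 0.6923 × (158 − 188) = 167.231 → 167
G = 17 + 0.6923 × (110 − 17) = 81.384 → 81
B = 158 + 0.6923 × (60 − 158) = 90.155 → 90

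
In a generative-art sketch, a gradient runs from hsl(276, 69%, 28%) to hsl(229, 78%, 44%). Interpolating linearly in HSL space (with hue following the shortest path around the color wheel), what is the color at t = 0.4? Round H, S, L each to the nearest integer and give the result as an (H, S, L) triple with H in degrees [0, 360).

(257, 73, 34)

Hue arc: Δh = 229 − 276 = -47° (|Δh| ≤ 180, already the shorter path).
H = 276 + 0.4 × (-47) = 257.2 → 257°
S = 69 + 0.4 × (78 − 69) = 72.6 → 73%
L = 28 + 0.4 × (44 − 28) = 34.4 → 34%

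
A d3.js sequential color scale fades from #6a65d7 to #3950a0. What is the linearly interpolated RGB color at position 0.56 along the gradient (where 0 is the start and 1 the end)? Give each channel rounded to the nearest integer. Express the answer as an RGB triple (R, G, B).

(79, 89, 184)

#6a65d7 → (106, 101, 215); #3950a0 → (57, 80, 160).
R = 106 + 0.56 × (57 − 106) = 106 + 0.56 × -49 = 78.56 → 79
G = 101 + 0.56 × (80 − 101) = 101 + 0.56 × -21 = 89.24 → 89
B = 215 + 0.56 × (160 − 215) = 215 + 0.56 × -55 = 184.2 → 184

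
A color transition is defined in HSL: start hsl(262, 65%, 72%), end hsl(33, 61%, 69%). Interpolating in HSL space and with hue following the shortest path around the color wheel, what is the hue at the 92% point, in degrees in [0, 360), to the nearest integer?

23

Hue: 33 − 262 = -229°, but |-229| > 180 so the shorter arc goes the other way: Δh = -229 + 360 = 131°.
H = 262 + 0.92 × (131) = 382.52 → 383 → 383 mod 360 = 23°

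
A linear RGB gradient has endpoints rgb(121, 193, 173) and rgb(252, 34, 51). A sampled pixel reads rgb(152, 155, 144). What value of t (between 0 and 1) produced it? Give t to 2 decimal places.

0.24

Invert the lerp on the G channel (largest span, 159): t = (155 − 193) / (34 − 193) = -38/-159 = 0.23899.
Check on R: (152 − 121)/(252 − 121) = 0.2366 ✓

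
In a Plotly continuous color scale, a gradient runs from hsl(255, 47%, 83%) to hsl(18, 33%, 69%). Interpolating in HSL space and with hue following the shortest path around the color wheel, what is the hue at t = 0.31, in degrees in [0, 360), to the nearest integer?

293

Hue: 18 − 255 = -237°, but |-237| > 180 so the shorter arc goes the other way: Δh = -237 + 360 = 123°.
H = 255 + 0.31 × (123) = 293.13 → 293°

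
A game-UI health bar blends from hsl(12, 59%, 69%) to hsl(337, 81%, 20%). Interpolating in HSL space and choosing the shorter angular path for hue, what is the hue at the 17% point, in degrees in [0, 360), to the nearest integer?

Hue: 337 − 12 = 325°, but |325| > 180 so the shorter arc goes the other way: Δh = 325 − 360 = -35°.
H = 12 + 0.17 × (-35) = 6.05 → 6°

6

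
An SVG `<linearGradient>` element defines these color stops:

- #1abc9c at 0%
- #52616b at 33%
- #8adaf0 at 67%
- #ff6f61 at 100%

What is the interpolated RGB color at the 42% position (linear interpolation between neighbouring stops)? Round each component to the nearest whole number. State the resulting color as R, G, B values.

42% lies between the 33% and 67% stops, so the local fraction is t = (42 − 33)/(67 − 33) = 9/34 ≈ 0.2647.
#52616b → (82, 97, 107); #8adaf0 → (138, 218, 240).
R = 82 + 0.2647 × (138 − 82) = 96.823 → 97
G = 97 + 0.2647 × (218 − 97) = 129.029 → 129
B = 107 + 0.2647 × (240 − 107) = 142.205 → 142

(97, 129, 142)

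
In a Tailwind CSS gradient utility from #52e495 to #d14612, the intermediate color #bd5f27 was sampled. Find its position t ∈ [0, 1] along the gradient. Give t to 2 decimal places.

Invert the lerp on the G channel (largest span, 158): t = (95 − 228) / (70 − 228) = -133/-158 = 0.84177.
Check on R: (189 − 82)/(209 − 82) = 0.8425 ✓

0.84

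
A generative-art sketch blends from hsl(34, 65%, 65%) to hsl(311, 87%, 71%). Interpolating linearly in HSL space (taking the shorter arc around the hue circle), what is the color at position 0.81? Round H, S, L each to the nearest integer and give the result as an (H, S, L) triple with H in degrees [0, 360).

Hue: 311 − 34 = 277°, but |277| > 180 so the shorter arc goes the other way: Δh = 277 − 360 = -83°.
H = 34 + 0.81 × (-83) = -33.23 → -33 → -33 mod 360 = 327°
S = 65 + 0.81 × (87 − 65) = 82.82 → 83%
L = 65 + 0.81 × (71 − 65) = 69.86 → 70%

(327, 83, 70)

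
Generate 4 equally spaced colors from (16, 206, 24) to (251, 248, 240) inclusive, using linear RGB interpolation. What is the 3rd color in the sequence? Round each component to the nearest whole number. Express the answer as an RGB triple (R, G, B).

(173, 234, 168)

With 4 swatches and endpoints inclusive, swatch 3 sits at t = (3 − 1)/(4 − 1) = 2/3 ≈ 0.6667.
R = 16 + 0.6667 × (251 − 16) = 172.674 → 173
G = 206 + 0.6667 × (248 − 206) = 234.001 → 234
B = 24 + 0.6667 × (240 − 24) = 168.007 → 168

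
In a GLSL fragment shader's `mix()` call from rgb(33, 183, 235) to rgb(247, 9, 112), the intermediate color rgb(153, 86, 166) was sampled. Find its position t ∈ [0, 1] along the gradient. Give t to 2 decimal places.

Invert the lerp on the R channel (largest span, 214): t = (153 − 33) / (247 − 33) = 120/214 = 0.56075.
Check on G: (86 − 183)/(9 − 183) = 0.5575 ✓

0.56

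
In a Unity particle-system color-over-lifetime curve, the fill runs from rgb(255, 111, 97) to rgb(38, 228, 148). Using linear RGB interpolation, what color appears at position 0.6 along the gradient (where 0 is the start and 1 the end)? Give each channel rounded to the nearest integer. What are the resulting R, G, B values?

(125, 181, 128)

R = 255 + 0.6 × (38 − 255) = 255 + 0.6 × -217 = 124.8 → 125
G = 111 + 0.6 × (228 − 111) = 111 + 0.6 × 117 = 181.2 → 181
B = 97 + 0.6 × (148 − 97) = 97 + 0.6 × 51 = 127.6 → 128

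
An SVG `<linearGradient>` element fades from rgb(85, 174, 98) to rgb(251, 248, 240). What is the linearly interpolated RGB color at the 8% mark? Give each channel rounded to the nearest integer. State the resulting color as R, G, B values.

(98, 180, 109)

8% corresponds to t = 0.08.
R = 85 + 0.08 × (251 − 85) = 85 + 0.08 × 166 = 98.28 → 98
G = 174 + 0.08 × (248 − 174) = 174 + 0.08 × 74 = 179.92 → 180
B = 98 + 0.08 × (240 − 98) = 98 + 0.08 × 142 = 109.36 → 109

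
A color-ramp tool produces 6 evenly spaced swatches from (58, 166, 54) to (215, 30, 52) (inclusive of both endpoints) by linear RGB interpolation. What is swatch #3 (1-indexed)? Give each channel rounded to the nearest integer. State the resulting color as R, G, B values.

(121, 112, 53)

With 6 swatches and endpoints inclusive, swatch 3 sits at t = (3 − 1)/(6 − 1) = 2/5 ≈ 0.4.
R = 58 + 0.4 × (215 − 58) = 120.8 → 121
G = 166 + 0.4 × (30 − 166) = 111.6 → 112
B = 54 + 0.4 × (52 − 54) = 53.2 → 53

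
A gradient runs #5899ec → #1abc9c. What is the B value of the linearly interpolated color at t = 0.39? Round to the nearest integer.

B₁ = 236 (from #5899ec), B₂ = 156 (from #1abc9c).
B = 236 + 0.39 × (156 − 236) = 204.8 → 205

205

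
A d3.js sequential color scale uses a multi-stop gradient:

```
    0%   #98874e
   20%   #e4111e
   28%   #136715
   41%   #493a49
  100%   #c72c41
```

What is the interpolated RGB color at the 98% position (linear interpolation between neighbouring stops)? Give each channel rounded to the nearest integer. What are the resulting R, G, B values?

(195, 44, 65)

98% lies between the 41% and 100% stops, so the local fraction is t = (98 − 41)/(100 − 41) = 57/59 ≈ 0.9661.
#493a49 → (73, 58, 73); #c72c41 → (199, 44, 65).
R = 73 + 0.9661 × (199 − 73) = 194.729 → 195
G = 58 + 0.9661 × (44 − 58) = 44.475 → 44
B = 73 + 0.9661 × (65 − 73) = 65.271 → 65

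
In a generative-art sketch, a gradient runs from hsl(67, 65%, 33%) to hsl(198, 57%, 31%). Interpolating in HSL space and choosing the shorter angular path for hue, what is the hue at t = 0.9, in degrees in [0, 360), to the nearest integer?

185

Hue arc: Δh = 198 − 67 = 131° (|Δh| ≤ 180, already the shorter path).
H = 67 + 0.9 × (131) = 184.9 → 185°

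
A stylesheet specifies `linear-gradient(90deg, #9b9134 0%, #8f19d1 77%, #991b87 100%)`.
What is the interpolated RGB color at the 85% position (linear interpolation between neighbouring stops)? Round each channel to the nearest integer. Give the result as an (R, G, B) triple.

85% lies between the 77% and 100% stops, so the local fraction is t = (85 − 77)/(100 − 77) = 8/23 ≈ 0.3478.
#8f19d1 → (143, 25, 209); #991b87 → (153, 27, 135).
R = 143 + 0.3478 × (153 − 143) = 146.478 → 146
G = 25 + 0.3478 × (27 − 25) = 25.696 → 26
B = 209 + 0.3478 × (135 − 209) = 183.263 → 183

(146, 26, 183)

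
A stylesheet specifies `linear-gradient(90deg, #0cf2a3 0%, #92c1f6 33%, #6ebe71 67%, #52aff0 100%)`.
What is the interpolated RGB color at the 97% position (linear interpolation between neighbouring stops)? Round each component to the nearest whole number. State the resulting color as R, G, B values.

(85, 176, 228)

97% lies between the 67% and 100% stops, so the local fraction is t = (97 − 67)/(100 − 67) = 30/33 ≈ 0.9091.
#6ebe71 → (110, 190, 113); #52aff0 → (82, 175, 240).
R = 110 + 0.9091 × (82 − 110) = 84.545 → 85
G = 190 + 0.9091 × (175 − 190) = 176.363 → 176
B = 113 + 0.9091 × (240 − 113) = 228.456 → 228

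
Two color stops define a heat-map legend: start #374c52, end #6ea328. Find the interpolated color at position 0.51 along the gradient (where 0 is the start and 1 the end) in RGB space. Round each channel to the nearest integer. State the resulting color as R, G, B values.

(83, 120, 61)

#374c52 → (55, 76, 82); #6ea328 → (110, 163, 40).
R = 55 + 0.51 × (110 − 55) = 55 + 0.51 × 55 = 83.05 → 83
G = 76 + 0.51 × (163 − 76) = 76 + 0.51 × 87 = 120.37 → 120
B = 82 + 0.51 × (40 − 82) = 82 + 0.51 × -42 = 60.58 → 61
So the blended color is (83, 120, 61), about #53783d.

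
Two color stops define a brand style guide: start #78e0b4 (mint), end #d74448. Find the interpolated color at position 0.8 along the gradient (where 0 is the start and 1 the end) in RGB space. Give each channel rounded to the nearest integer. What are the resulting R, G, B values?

(196, 99, 94)

#78e0b4 → (120, 224, 180); #d74448 → (215, 68, 72).
R = 120 + 0.8 × (215 − 120) = 120 + 0.8 × 95 = 196 → 196
G = 224 + 0.8 × (68 − 224) = 224 + 0.8 × -156 = 99.2 → 99
B = 180 + 0.8 × (72 − 180) = 180 + 0.8 × -108 = 93.6 → 94
So the blended color is (196, 99, 94), about #c4635e.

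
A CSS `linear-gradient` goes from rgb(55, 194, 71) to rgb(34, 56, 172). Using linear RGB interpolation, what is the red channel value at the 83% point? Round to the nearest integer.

R = 55 + 0.83 × (34 − 55) = 37.57 → 38

38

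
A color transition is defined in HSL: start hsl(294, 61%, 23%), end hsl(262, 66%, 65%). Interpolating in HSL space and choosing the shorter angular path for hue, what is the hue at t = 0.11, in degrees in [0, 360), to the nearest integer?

Hue arc: Δh = 262 − 294 = -32° (|Δh| ≤ 180, already the shorter path).
H = 294 + 0.11 × (-32) = 290.48 → 290°

290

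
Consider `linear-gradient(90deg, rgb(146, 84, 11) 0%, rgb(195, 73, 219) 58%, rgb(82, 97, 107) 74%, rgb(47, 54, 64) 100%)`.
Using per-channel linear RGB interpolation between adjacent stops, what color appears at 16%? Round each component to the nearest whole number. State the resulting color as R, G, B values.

16% lies between the 0% and 58% stops, so the local fraction is t = (16 − 0)/(58 − 0) = 16/58 ≈ 0.2759.
R = 146 + 0.2759 × (195 − 146) = 159.519 → 160
G = 84 + 0.2759 × (73 − 84) = 80.965 → 81
B = 11 + 0.2759 × (219 − 11) = 68.387 → 68

(160, 81, 68)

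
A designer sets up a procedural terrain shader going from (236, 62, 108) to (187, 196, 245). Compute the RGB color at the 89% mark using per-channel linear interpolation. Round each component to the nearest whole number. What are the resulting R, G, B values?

89% corresponds to t = 0.89.
R = 236 + 0.89 × (187 − 236) = 236 + 0.89 × -49 = 192.39 → 192
G = 62 + 0.89 × (196 − 62) = 62 + 0.89 × 134 = 181.26 → 181
B = 108 + 0.89 × (245 − 108) = 108 + 0.89 × 137 = 229.93 → 230
So the blended color is (192, 181, 230), about #c0b5e6.

(192, 181, 230)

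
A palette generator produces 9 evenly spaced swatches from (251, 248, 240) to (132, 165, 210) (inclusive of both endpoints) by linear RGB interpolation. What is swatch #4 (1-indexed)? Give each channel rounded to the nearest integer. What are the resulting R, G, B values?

(206, 217, 229)

With 9 swatches and endpoints inclusive, swatch 4 sits at t = (4 − 1)/(9 − 1) = 3/8 ≈ 0.375.
R = 251 + 0.375 × (132 − 251) = 206.375 → 206
G = 248 + 0.375 × (165 − 248) = 216.875 → 217
B = 240 + 0.375 × (210 − 240) = 228.75 → 229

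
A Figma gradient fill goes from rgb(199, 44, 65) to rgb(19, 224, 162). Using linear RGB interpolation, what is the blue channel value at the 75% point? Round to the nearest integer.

138

B = 65 + 0.75 × (162 − 65) = 137.75 → 138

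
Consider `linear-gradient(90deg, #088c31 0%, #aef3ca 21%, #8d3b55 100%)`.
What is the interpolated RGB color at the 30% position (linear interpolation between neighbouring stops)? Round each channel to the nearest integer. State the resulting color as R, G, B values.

30% lies between the 21% and 100% stops, so the local fraction is t = (30 − 21)/(100 − 21) = 9/79 ≈ 0.1139.
#aef3ca → (174, 243, 202); #8d3b55 → (141, 59, 85).
R = 174 + 0.1139 × (141 − 174) = 170.241 → 170
G = 243 + 0.1139 × (59 − 243) = 222.042 → 222
B = 202 + 0.1139 × (85 − 202) = 188.674 → 189

(170, 222, 189)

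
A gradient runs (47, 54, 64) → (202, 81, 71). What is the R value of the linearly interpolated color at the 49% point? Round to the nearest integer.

123

R = 47 + 0.49 × (202 − 47) = 122.95 → 123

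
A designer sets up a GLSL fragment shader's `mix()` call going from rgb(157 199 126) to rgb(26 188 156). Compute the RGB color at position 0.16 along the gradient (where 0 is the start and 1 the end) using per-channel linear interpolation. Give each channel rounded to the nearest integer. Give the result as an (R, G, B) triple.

R = 157 + 0.16 × (26 − 157) = 157 + 0.16 × -131 = 136.04 → 136
G = 199 + 0.16 × (188 − 199) = 199 + 0.16 × -11 = 197.24 → 197
B = 126 + 0.16 × (156 − 126) = 126 + 0.16 × 30 = 130.8 → 131
So the blended color is (136, 197, 131), about #88c583.

(136, 197, 131)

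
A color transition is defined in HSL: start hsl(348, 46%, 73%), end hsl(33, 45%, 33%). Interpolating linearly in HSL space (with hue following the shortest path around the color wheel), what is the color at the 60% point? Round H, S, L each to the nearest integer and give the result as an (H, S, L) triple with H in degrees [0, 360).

Hue: 33 − 348 = -315°, but |-315| > 180 so the shorter arc goes the other way: Δh = -315 + 360 = 45°.
H = 348 + 0.6 × (45) = 375 → 375 → 375 mod 360 = 15°
S = 46 + 0.6 × (45 − 46) = 45.4 → 45%
L = 73 + 0.6 × (33 − 73) = 49 → 49%

(15, 45, 49)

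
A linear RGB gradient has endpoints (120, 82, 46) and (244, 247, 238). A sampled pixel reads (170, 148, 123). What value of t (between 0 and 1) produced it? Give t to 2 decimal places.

Invert the lerp on the B channel (largest span, 192): t = (123 − 46) / (238 − 46) = 77/192 = 0.40104.
Check on R: (170 − 120)/(244 − 120) = 0.4032 ✓

0.40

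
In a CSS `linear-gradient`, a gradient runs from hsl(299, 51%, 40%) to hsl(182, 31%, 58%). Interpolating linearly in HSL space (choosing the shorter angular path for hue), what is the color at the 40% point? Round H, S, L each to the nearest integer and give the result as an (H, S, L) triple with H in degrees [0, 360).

(252, 43, 47)

Hue arc: Δh = 182 − 299 = -117° (|Δh| ≤ 180, already the shorter path).
H = 299 + 0.4 × (-117) = 252.2 → 252°
S = 51 + 0.4 × (31 − 51) = 43 → 43%
L = 40 + 0.4 × (58 − 40) = 47.2 → 47%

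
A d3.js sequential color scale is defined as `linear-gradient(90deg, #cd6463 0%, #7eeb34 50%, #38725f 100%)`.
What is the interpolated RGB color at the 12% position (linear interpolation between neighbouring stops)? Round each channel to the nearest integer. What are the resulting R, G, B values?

(186, 132, 88)

12% lies between the 0% and 50% stops, so the local fraction is t = (12 − 0)/(50 − 0) = 12/50 ≈ 0.24.
#cd6463 → (205, 100, 99); #7eeb34 → (126, 235, 52).
R = 205 + 0.24 × (126 − 205) = 186.04 → 186
G = 100 + 0.24 × (235 − 100) = 132.4 → 132
B = 99 + 0.24 × (52 − 99) = 87.72 → 88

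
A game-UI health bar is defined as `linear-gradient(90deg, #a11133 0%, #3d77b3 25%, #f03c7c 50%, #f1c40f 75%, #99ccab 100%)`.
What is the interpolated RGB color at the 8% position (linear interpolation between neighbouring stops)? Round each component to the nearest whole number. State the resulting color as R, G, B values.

(129, 50, 92)

8% lies between the 0% and 25% stops, so the local fraction is t = (8 − 0)/(25 − 0) = 8/25 ≈ 0.32.
#a11133 → (161, 17, 51); #3d77b3 → (61, 119, 179).
R = 161 + 0.32 × (61 − 161) = 129 → 129
G = 17 + 0.32 × (119 − 17) = 49.64 → 50
B = 51 + 0.32 × (179 − 51) = 91.96 → 92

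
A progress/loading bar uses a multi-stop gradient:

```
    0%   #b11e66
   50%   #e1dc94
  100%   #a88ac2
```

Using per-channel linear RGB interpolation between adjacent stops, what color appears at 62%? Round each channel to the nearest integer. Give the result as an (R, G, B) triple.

62% lies between the 50% and 100% stops, so the local fraction is t = (62 − 50)/(100 − 50) = 12/50 ≈ 0.24.
#e1dc94 → (225, 220, 148); #a88ac2 → (168, 138, 194).
R = 225 + 0.24 × (168 − 225) = 211.32 → 211
G = 220 + 0.24 × (138 − 220) = 200.32 → 200
B = 148 + 0.24 × (194 − 148) = 159.04 → 159

(211, 200, 159)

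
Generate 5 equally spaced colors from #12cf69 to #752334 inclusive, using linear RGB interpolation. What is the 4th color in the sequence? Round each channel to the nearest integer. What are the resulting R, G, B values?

(92, 78, 65)

With 5 swatches and endpoints inclusive, swatch 4 sits at t = (4 − 1)/(5 − 1) = 3/4 ≈ 0.75.
#12cf69 → (18, 207, 105); #752334 → (117, 35, 52).
R = 18 + 0.75 × (117 − 18) = 92.25 → 92
G = 207 + 0.75 × (35 − 207) = 78 → 78
B = 105 + 0.75 × (52 − 105) = 65.25 → 65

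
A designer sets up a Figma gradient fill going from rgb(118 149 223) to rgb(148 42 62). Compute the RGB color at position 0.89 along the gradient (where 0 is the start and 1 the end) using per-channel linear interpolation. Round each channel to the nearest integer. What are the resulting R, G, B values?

(145, 54, 80)

R = 118 + 0.89 × (148 − 118) = 118 + 0.89 × 30 = 144.7 → 145
G = 149 + 0.89 × (42 − 149) = 149 + 0.89 × -107 = 53.77 → 54
B = 223 + 0.89 × (62 − 223) = 223 + 0.89 × -161 = 79.71 → 80
So the blended color is (145, 54, 80), about #913650.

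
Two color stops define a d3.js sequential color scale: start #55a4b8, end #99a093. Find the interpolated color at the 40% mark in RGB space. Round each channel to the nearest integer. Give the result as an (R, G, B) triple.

#55a4b8 → (85, 164, 184); #99a093 → (153, 160, 147).
40% corresponds to t = 0.4.
R = 85 + 0.4 × (153 − 85) = 85 + 0.4 × 68 = 112.2 → 112
G = 164 + 0.4 × (160 − 164) = 164 + 0.4 × -4 = 162.4 → 162
B = 184 + 0.4 × (147 − 184) = 184 + 0.4 × -37 = 169.2 → 169

(112, 162, 169)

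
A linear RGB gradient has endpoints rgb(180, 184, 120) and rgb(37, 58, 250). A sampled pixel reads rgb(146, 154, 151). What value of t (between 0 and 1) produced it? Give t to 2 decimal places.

0.24

Invert the lerp on the R channel (largest span, 143): t = (146 − 180) / (37 − 180) = -34/-143 = 0.23776.
Check on G: (154 − 184)/(58 − 184) = 0.2381 ✓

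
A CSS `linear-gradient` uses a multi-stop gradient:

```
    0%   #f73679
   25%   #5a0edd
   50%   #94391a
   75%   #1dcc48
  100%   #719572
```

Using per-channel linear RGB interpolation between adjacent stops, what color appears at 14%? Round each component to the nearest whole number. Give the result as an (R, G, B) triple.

(159, 32, 177)

14% lies between the 0% and 25% stops, so the local fraction is t = (14 − 0)/(25 − 0) = 14/25 ≈ 0.56.
#f73679 → (247, 54, 121); #5a0edd → (90, 14, 221).
R = 247 + 0.56 × (90 − 247) = 159.08 → 159
G = 54 + 0.56 × (14 − 54) = 31.6 → 32
B = 121 + 0.56 × (221 − 121) = 177 → 177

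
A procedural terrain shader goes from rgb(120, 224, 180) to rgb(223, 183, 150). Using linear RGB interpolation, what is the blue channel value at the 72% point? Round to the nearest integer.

158

B = 180 + 0.72 × (150 − 180) = 158.4 → 158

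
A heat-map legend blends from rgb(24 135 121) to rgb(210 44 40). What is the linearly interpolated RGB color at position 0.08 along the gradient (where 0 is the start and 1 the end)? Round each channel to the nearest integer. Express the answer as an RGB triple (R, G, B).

R = 24 + 0.08 × (210 − 24) = 24 + 0.08 × 186 = 38.88 → 39
G = 135 + 0.08 × (44 − 135) = 135 + 0.08 × -91 = 127.72 → 128
B = 121 + 0.08 × (40 − 121) = 121 + 0.08 × -81 = 114.52 → 115

(39, 128, 115)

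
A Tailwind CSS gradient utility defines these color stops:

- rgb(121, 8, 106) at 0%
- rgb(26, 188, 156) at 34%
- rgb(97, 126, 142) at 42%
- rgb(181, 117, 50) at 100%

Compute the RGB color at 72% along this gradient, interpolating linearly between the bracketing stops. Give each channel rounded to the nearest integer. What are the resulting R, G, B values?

(140, 121, 94)

72% lies between the 42% and 100% stops, so the local fraction is t = (72 − 42)/(100 − 42) = 30/58 ≈ 0.5172.
R = 97 + 0.5172 × (181 − 97) = 140.445 → 140
G = 126 + 0.5172 × (117 − 126) = 121.345 → 121
B = 142 + 0.5172 × (50 − 142) = 94.418 → 94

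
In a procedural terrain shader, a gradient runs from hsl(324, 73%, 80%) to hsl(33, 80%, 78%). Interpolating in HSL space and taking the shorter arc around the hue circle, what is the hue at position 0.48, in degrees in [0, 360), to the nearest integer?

Hue: 33 − 324 = -291°, but |-291| > 180 so the shorter arc goes the other way: Δh = -291 + 360 = 69°.
H = 324 + 0.48 × (69) = 357.12 → 357°

357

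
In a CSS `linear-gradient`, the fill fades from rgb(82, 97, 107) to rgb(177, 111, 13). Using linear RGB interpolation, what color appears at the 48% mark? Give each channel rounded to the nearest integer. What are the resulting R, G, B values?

(128, 104, 62)

48% corresponds to t = 0.48.
R = 82 + 0.48 × (177 − 82) = 82 + 0.48 × 95 = 127.6 → 128
G = 97 + 0.48 × (111 − 97) = 97 + 0.48 × 14 = 103.72 → 104
B = 107 + 0.48 × (13 − 107) = 107 + 0.48 × -94 = 61.88 → 62
So the blended color is (128, 104, 62), about #80683e.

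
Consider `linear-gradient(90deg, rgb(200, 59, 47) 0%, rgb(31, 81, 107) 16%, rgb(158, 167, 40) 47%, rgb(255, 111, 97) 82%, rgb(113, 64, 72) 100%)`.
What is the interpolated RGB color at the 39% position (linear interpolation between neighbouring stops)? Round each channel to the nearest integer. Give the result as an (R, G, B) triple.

(125, 145, 57)

39% lies between the 16% and 47% stops, so the local fraction is t = (39 − 16)/(47 − 16) = 23/31 ≈ 0.7419.
R = 31 + 0.7419 × (158 − 31) = 125.221 → 125
G = 81 + 0.7419 × (167 − 81) = 144.803 → 145
B = 107 + 0.7419 × (40 − 107) = 57.293 → 57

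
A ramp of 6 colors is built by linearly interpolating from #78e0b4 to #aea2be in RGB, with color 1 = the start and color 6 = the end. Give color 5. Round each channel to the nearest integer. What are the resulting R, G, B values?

With 6 swatches and endpoints inclusive, swatch 5 sits at t = (5 − 1)/(6 − 1) = 4/5 ≈ 0.8.
#78e0b4 → (120, 224, 180); #aea2be → (174, 162, 190).
R = 120 + 0.8 × (174 − 120) = 163.2 → 163
G = 224 + 0.8 × (162 − 224) = 174.4 → 174
B = 180 + 0.8 × (190 − 180) = 188 → 188

(163, 174, 188)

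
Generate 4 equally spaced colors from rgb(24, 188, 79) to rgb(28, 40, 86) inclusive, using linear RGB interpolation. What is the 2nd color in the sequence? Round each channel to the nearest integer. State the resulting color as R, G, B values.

(25, 139, 81)

With 4 swatches and endpoints inclusive, swatch 2 sits at t = (2 − 1)/(4 − 1) = 1/3 ≈ 0.3333.
R = 24 + 0.3333 × (28 − 24) = 25.333 → 25
G = 188 + 0.3333 × (40 − 188) = 138.672 → 139
B = 79 + 0.3333 × (86 − 79) = 81.333 → 81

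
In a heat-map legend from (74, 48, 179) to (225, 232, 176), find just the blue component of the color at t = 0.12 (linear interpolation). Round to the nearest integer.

179

B = 179 + 0.12 × (176 − 179) = 178.64 → 179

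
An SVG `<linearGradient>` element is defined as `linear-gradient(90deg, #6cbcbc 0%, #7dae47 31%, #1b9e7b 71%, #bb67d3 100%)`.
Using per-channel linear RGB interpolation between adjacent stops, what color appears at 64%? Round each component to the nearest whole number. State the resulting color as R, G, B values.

64% lies between the 31% and 71% stops, so the local fraction is t = (64 − 31)/(71 − 31) = 33/40 ≈ 0.825.
#7dae47 → (125, 174, 71); #1b9e7b → (27, 158, 123).
R = 125 + 0.825 × (27 − 125) = 44.15 → 44
G = 174 + 0.825 × (158 − 174) = 160.8 → 161
B = 71 + 0.825 × (123 − 71) = 113.9 → 114

(44, 161, 114)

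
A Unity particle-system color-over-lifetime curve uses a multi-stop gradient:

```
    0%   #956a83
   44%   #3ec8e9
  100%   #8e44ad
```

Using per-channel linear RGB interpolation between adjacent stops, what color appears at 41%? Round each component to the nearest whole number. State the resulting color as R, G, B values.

41% lies between the 0% and 44% stops, so the local fraction is t = (41 − 0)/(44 − 0) = 41/44 ≈ 0.9318.
#956a83 → (149, 106, 131); #3ec8e9 → (62, 200, 233).
R = 149 + 0.9318 × (62 − 149) = 67.933 → 68
G = 106 + 0.9318 × (200 − 106) = 193.589 → 194
B = 131 + 0.9318 × (233 − 131) = 226.044 → 226

(68, 194, 226)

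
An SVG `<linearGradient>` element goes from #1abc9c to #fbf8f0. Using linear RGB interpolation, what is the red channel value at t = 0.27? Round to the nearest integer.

87

R₁ = 26 (from #1abc9c), R₂ = 251 (from #fbf8f0).
R = 26 + 0.27 × (251 − 26) = 86.75 → 87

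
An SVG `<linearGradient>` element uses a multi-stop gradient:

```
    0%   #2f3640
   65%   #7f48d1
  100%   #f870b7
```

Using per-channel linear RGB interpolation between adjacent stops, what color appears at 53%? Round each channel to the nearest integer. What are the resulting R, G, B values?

(112, 69, 182)

53% lies between the 0% and 65% stops, so the local fraction is t = (53 − 0)/(65 − 0) = 53/65 ≈ 0.8154.
#2f3640 → (47, 54, 64); #7f48d1 → (127, 72, 209).
R = 47 + 0.8154 × (127 − 47) = 112.232 → 112
G = 54 + 0.8154 × (72 − 54) = 68.677 → 69
B = 64 + 0.8154 × (209 − 64) = 182.233 → 182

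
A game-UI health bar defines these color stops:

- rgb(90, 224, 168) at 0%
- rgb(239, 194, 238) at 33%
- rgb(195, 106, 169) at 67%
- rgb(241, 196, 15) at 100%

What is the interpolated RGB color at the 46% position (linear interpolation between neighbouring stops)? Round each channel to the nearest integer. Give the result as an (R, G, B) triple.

46% lies between the 33% and 67% stops, so the local fraction is t = (46 − 33)/(67 − 33) = 13/34 ≈ 0.3824.
R = 239 + 0.3824 × (195 − 239) = 222.174 → 222
G = 194 + 0.3824 × (106 − 194) = 160.349 → 160
B = 238 + 0.3824 × (169 − 238) = 211.614 → 212

(222, 160, 212)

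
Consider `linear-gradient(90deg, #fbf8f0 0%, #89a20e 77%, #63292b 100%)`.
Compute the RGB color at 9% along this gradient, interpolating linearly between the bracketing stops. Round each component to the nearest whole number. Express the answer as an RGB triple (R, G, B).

9% lies between the 0% and 77% stops, so the local fraction is t = (9 − 0)/(77 − 0) = 9/77 ≈ 0.1169.
#fbf8f0 → (251, 248, 240); #89a20e → (137, 162, 14).
R = 251 + 0.1169 × (137 − 251) = 237.673 → 238
G = 248 + 0.1169 × (162 − 248) = 237.947 → 238
B = 240 + 0.1169 × (14 − 240) = 213.581 → 214

(238, 238, 214)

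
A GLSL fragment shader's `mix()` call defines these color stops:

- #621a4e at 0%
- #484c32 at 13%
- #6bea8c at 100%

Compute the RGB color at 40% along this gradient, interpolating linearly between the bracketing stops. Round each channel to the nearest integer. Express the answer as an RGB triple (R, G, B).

40% lies between the 13% and 100% stops, so the local fraction is t = (40 − 13)/(100 − 13) = 27/87 ≈ 0.3103.
#484c32 → (72, 76, 50); #6bea8c → (107, 234, 140).
R = 72 + 0.3103 × (107 − 72) = 82.861 → 83
G = 76 + 0.3103 × (234 − 76) = 125.027 → 125
B = 50 + 0.3103 × (140 − 50) = 77.927 → 78

(83, 125, 78)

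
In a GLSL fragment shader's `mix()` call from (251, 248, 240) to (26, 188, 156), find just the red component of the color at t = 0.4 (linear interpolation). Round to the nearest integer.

R = 251 + 0.4 × (26 − 251) = 161 → 161

161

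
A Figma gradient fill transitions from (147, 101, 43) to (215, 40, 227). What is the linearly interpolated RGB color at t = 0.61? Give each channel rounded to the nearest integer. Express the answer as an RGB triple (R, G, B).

(188, 64, 155)

R = 147 + 0.61 × (215 − 147) = 147 + 0.61 × 68 = 188.48 → 188
G = 101 + 0.61 × (40 − 101) = 101 + 0.61 × -61 = 63.79 → 64
B = 43 + 0.61 × (227 − 43) = 43 + 0.61 × 184 = 155.24 → 155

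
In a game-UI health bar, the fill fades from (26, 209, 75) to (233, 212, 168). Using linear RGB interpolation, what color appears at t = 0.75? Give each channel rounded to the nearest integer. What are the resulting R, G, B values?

(181, 211, 145)

R = 26 + 0.75 × (233 − 26) = 26 + 0.75 × 207 = 181.25 → 181
G = 209 + 0.75 × (212 − 209) = 209 + 0.75 × 3 = 211.25 → 211
B = 75 + 0.75 × (168 − 75) = 75 + 0.75 × 93 = 144.75 → 145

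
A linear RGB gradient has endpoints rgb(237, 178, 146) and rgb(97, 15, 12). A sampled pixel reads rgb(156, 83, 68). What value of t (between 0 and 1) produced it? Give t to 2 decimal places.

Invert the lerp on the G channel (largest span, 163): t = (83 − 178) / (15 − 178) = -95/-163 = 0.58282.
Check on R: (156 − 237)/(97 − 237) = 0.5786 ✓

0.58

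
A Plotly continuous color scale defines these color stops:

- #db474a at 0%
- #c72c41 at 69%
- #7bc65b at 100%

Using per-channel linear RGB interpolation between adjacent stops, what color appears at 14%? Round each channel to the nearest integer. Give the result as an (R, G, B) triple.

14% lies between the 0% and 69% stops, so the local fraction is t = (14 − 0)/(69 − 0) = 14/69 ≈ 0.2029.
#db474a → (219, 71, 74); #c72c41 → (199, 44, 65).
R = 219 + 0.2029 × (199 − 219) = 214.942 → 215
G = 71 + 0.2029 × (44 − 71) = 65.522 → 66
B = 74 + 0.2029 × (65 − 74) = 72.174 → 72

(215, 66, 72)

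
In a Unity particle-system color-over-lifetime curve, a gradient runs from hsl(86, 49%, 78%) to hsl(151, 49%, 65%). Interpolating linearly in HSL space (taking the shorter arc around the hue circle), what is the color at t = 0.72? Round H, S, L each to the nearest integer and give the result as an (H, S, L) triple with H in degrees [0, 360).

Hue arc: Δh = 151 − 86 = 65° (|Δh| ≤ 180, already the shorter path).
H = 86 + 0.72 × (65) = 132.8 → 133°
S = 49 + 0.72 × (49 − 49) = 49 → 49%
L = 78 + 0.72 × (65 − 78) = 68.64 → 69%

(133, 49, 69)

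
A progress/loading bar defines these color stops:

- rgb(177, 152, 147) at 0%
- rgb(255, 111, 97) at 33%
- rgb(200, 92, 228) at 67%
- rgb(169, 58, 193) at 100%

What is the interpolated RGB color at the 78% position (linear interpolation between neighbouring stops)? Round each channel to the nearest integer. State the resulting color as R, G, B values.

78% lies between the 67% and 100% stops, so the local fraction is t = (78 − 67)/(100 − 67) = 11/33 ≈ 0.3333.
R = 200 + 0.3333 × (169 − 200) = 189.668 → 190
G = 92 + 0.3333 × (58 − 92) = 80.668 → 81
B = 228 + 0.3333 × (193 − 228) = 216.334 → 216

(190, 81, 216)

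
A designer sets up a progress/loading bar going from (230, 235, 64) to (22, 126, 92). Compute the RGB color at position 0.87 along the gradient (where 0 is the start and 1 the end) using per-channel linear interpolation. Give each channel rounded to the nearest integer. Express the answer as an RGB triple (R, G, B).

(49, 140, 88)

R = 230 + 0.87 × (22 − 230) = 230 + 0.87 × -208 = 49.04 → 49
G = 235 + 0.87 × (126 − 235) = 235 + 0.87 × -109 = 140.17 → 140
B = 64 + 0.87 × (92 − 64) = 64 + 0.87 × 28 = 88.36 → 88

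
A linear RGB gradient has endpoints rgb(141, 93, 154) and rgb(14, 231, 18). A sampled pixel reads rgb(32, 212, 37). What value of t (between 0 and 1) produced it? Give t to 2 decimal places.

0.86

Invert the lerp on the G channel (largest span, 138): t = (212 − 93) / (231 − 93) = 119/138 = 0.86232.
Check on R: (32 − 141)/(14 − 141) = 0.8583 ✓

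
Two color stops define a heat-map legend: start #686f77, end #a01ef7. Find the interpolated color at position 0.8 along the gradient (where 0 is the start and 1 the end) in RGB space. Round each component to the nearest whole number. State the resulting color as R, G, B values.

#686f77 → (104, 111, 119); #a01ef7 → (160, 30, 247).
R = 104 + 0.8 × (160 − 104) = 104 + 0.8 × 56 = 148.8 → 149
G = 111 + 0.8 × (30 − 111) = 111 + 0.8 × -81 = 46.2 → 46
B = 119 + 0.8 × (247 − 119) = 119 + 0.8 × 128 = 221.4 → 221

(149, 46, 221)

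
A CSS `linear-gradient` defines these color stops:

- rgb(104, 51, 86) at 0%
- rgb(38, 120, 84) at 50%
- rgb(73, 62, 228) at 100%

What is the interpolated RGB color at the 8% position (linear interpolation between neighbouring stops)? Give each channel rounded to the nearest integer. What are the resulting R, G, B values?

(93, 62, 86)

8% lies between the 0% and 50% stops, so the local fraction is t = (8 − 0)/(50 − 0) = 8/50 ≈ 0.16.
R = 104 + 0.16 × (38 − 104) = 93.44 → 93
G = 51 + 0.16 × (120 − 51) = 62.04 → 62
B = 86 + 0.16 × (84 − 86) = 85.68 → 86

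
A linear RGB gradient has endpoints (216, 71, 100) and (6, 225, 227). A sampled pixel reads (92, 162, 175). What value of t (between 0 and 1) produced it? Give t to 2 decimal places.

Invert the lerp on the R channel (largest span, 210): t = (92 − 216) / (6 − 216) = -124/-210 = 0.59048.
Check on G: (162 − 71)/(225 − 71) = 0.5909 ✓

0.59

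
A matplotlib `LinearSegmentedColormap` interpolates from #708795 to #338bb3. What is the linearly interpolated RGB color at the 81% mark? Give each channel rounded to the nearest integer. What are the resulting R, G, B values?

(63, 138, 173)

#708795 → (112, 135, 149); #338bb3 → (51, 139, 179).
81% corresponds to t = 0.81.
R = 112 + 0.81 × (51 − 112) = 112 + 0.81 × -61 = 62.59 → 63
G = 135 + 0.81 × (139 − 135) = 135 + 0.81 × 4 = 138.24 → 138
B = 149 + 0.81 × (179 − 149) = 149 + 0.81 × 30 = 173.3 → 173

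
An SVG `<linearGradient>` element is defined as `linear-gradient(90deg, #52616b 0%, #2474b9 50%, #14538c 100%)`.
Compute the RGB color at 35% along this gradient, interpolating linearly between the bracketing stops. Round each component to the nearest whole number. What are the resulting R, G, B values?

35% lies between the 0% and 50% stops, so the local fraction is t = (35 − 0)/(50 − 0) = 35/50 ≈ 0.7.
#52616b → (82, 97, 107); #2474b9 → (36, 116, 185).
R = 82 + 0.7 × (36 − 82) = 49.8 → 50
G = 97 + 0.7 × (116 − 97) = 110.3 → 110
B = 107 + 0.7 × (185 − 107) = 161.6 → 162

(50, 110, 162)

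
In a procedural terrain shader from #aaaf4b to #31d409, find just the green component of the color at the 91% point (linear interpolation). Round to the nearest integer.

G₁ = 175 (from #aaaf4b), G₂ = 212 (from #31d409).
G = 175 + 0.91 × (212 − 175) = 208.67 → 209

209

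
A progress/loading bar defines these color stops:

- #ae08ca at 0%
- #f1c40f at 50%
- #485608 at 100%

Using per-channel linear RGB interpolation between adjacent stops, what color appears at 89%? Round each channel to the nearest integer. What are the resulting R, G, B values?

89% lies between the 50% and 100% stops, so the local fraction is t = (89 − 50)/(100 − 50) = 39/50 ≈ 0.78.
#f1c40f → (241, 196, 15); #485608 → (72, 86, 8).
R = 241 + 0.78 × (72 − 241) = 109.18 → 109
G = 196 + 0.78 × (86 − 196) = 110.2 → 110
B = 15 + 0.78 × (8 − 15) = 9.54 → 10

(109, 110, 10)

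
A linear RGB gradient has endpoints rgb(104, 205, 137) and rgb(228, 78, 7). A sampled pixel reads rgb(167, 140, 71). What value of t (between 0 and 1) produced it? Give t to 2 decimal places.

0.51

Invert the lerp on the B channel (largest span, 130): t = (71 − 137) / (7 − 137) = -66/-130 = 0.50769.
Check on R: (167 − 104)/(228 − 104) = 0.5081 ✓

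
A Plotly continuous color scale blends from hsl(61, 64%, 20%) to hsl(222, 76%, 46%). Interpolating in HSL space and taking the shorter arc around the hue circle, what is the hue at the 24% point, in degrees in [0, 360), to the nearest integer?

100

Hue arc: Δh = 222 − 61 = 161° (|Δh| ≤ 180, already the shorter path).
H = 61 + 0.24 × (161) = 99.64 → 100°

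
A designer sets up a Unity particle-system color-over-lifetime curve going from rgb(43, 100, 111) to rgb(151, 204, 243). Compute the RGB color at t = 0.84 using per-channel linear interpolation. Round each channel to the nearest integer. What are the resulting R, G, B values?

R = 43 + 0.84 × (151 − 43) = 43 + 0.84 × 108 = 133.72 → 134
G = 100 + 0.84 × (204 − 100) = 100 + 0.84 × 104 = 187.36 → 187
B = 111 + 0.84 × (243 − 111) = 111 + 0.84 × 132 = 221.88 → 222

(134, 187, 222)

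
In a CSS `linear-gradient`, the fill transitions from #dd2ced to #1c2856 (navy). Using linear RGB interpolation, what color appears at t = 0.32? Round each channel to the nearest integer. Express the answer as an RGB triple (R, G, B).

#dd2ced → (221, 44, 237); #1c2856 → (28, 40, 86).
R = 221 + 0.32 × (28 − 221) = 221 + 0.32 × -193 = 159.24 → 159
G = 44 + 0.32 × (40 − 44) = 44 + 0.32 × -4 = 42.72 → 43
B = 237 + 0.32 × (86 − 237) = 237 + 0.32 × -151 = 188.68 → 189
So the blended color is (159, 43, 189), about #9f2bbd.

(159, 43, 189)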